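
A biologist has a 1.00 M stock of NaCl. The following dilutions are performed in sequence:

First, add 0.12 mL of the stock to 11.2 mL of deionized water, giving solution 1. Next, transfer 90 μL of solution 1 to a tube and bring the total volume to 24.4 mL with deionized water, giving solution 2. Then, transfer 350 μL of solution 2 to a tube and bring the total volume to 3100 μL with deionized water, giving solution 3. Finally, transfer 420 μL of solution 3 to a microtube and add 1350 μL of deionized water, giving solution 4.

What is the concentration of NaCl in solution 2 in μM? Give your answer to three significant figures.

Step 1: 0.12 mL + 11.2 mL = 11.32 mL total → factor 11.32/0.12 = 94.333
Step 2: 90 μL brought to 24.4 mL → factor 24400/90 = 271.11
Dilution factor through solution 2 = 94.333 × 271.11 = 25575
[solution 2] = 1.00 M / 25575 = 3.910 × 10^-5 M = 39.1 μM

39.1 μM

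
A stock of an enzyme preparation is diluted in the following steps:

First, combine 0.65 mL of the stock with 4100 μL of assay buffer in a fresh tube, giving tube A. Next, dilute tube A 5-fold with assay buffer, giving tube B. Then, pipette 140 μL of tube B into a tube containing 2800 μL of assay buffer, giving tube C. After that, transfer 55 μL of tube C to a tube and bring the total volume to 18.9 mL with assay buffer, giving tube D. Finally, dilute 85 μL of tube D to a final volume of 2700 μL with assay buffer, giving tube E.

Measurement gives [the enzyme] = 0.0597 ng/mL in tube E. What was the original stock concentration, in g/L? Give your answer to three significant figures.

0.500 g/L

Step 1: 0.65 mL + 4100 μL = 4.75 mL total → factor 4.75/0.65 = 7.3077
Step 2: 5-fold → factor 5
Step 3: 140 μL + 2800 μL = 2940 μL total → factor 2940/140 = 21
Step 4: 55 μL brought to 18.9 mL → factor 18900/55 = 343.64
Step 5: 85 μL brought to 2700 μL → factor 2700/85 = 31.765
Overall dilution factor = 7.3077 × 5 × 21 × 343.64 × 31.765 = 8.3756 × 10^6
Stock = 0.0597 ng/mL × 8.3756 × 10^6 = 5.000 × 10^5 ng/mL = 0.500 g/L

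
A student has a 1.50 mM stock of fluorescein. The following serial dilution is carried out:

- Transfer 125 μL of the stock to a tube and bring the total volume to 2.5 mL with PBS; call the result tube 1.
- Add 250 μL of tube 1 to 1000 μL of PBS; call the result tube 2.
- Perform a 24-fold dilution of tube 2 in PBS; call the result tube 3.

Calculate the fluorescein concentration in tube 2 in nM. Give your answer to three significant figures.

1.50 × 10^4 nM

Step 1: 125 μL brought to 2.5 mL → factor 2500/125 = 20
Step 2: 250 μL + 1000 μL = 1250 μL total → factor 1250/250 = 5
Dilution factor through tube 2 = 20 × 5 = 100
[tube 2] = 1.50 mM / 100 = 0.01500 mM = 1.50 × 10^4 nM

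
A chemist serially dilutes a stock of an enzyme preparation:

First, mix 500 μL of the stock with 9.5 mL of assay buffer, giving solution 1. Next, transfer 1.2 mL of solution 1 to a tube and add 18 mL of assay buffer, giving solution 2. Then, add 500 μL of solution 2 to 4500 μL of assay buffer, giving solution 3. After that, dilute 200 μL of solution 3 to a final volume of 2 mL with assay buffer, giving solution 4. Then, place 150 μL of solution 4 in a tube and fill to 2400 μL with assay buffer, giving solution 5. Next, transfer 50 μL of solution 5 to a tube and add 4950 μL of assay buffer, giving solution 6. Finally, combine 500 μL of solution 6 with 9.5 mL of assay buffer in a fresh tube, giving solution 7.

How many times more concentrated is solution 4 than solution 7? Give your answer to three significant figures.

3.20 × 10^4

Step 1: 500 μL + 9.5 mL = 10000 μL total → factor 10000/500 = 20
Step 2: 1.2 mL + 18 mL = 19.2 mL total → factor 19.2/1.2 = 16
Step 3: 500 μL + 4500 μL = 5000 μL total → factor 5000/500 = 10
Step 4: 200 μL brought to 2 mL → factor 2000/200 = 10
Step 5: 150 μL brought to 2400 μL → factor 2400/150 = 16
Step 6: 50 μL + 4950 μL = 5000 μL total → factor 5000/50 = 100
Step 7: 500 μL + 9.5 mL = 10000 μL total → factor 10000/500 = 20
Dilution factor to solution 4 = 32000; to solution 7 = 1.024 × 10^9
[solution 4]/[solution 7] = (factor to solution 7)/(factor to solution 4) = 1.024 × 10^9/32000 = 3.20 × 10^4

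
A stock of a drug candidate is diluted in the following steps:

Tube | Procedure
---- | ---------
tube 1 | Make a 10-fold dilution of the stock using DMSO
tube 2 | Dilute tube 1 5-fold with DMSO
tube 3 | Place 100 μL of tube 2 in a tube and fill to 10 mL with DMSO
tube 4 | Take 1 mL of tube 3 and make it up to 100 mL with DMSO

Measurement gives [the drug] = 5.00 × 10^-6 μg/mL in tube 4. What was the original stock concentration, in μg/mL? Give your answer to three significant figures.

2.50 μg/mL

Step 1: 10-fold → factor 10
Step 2: 5-fold → factor 5
Step 3: 100 μL brought to 10 mL → factor 10000/100 = 100
Step 4: 1 mL brought to 100 mL → factor 100/1 = 100
Overall dilution factor = 10 × 5 × 100 × 100 = 5 × 10^5
Stock = 5.00 × 10^-6 μg/mL × 5 × 10^5 = 2.50 μg/mL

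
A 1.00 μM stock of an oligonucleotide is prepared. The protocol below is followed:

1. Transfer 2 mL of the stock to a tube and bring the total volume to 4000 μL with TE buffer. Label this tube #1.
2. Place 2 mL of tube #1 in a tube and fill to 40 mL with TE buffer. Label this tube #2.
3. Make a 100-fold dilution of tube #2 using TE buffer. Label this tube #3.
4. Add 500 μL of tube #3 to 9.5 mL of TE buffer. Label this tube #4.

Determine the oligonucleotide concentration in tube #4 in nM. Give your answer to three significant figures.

0.0125 nM

Step 1: 2 mL brought to 4000 μL → factor 4/2 = 2
Step 2: 2 mL brought to 40 mL → factor 40/2 = 20
Step 3: 100-fold → factor 100
Step 4: 500 μL + 9.5 mL = 10000 μL total → factor 10000/500 = 20
Overall dilution factor = 2 × 20 × 100 × 20 = 80000
Final = 1.00 μM / 80000 = 1.250 × 10^-5 μM = 0.0125 nM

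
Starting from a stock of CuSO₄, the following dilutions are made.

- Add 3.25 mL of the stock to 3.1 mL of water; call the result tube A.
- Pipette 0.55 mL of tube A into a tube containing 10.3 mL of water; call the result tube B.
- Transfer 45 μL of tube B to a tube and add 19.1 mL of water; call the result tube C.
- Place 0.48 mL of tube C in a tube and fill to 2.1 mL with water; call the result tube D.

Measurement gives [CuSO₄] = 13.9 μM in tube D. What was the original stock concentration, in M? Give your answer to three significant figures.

Step 1: 3.25 mL + 3.1 mL = 6.35 mL total → factor 6.35/3.25 = 1.9538
Step 2: 0.55 mL + 10.3 mL = 10.85 mL total → factor 10.85/0.55 = 19.727
Step 3: 45 μL + 19.1 mL = 19145 μL total → factor 19145/45 = 425.44
Step 4: 0.48 mL brought to 2.1 mL → factor 2.1/0.48 = 4.375
Overall dilution factor = 1.9538 × 19.727 × 425.44 × 4.375 = 71743
Stock = 13.9 μM × 71743 = 9.972 × 10^5 μM = 0.997 M

0.997 M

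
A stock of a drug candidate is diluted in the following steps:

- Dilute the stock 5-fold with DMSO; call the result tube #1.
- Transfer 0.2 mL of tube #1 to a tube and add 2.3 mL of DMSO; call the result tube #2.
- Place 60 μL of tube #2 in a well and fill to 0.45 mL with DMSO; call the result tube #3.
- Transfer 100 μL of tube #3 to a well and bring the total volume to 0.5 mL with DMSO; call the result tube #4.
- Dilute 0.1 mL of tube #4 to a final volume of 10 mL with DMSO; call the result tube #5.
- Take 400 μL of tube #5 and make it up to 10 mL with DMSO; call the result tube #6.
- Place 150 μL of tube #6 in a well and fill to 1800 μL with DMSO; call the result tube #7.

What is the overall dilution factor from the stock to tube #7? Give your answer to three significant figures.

7.03 × 10^7

Step 1: 5-fold → factor 5
Step 2: 0.2 mL + 2.3 mL = 2.5 mL total → factor 2.5/0.2 = 12.5
Step 3: 60 μL brought to 0.45 mL → factor 450/60 = 7.5
Step 4: 100 μL brought to 0.5 mL → factor 500/100 = 5
Step 5: 0.1 mL brought to 10 mL → factor 10/0.1 = 100
Step 6: 400 μL brought to 10 mL → factor 10000/400 = 25
Step 7: 150 μL brought to 1800 μL → factor 1800/150 = 12
Overall dilution factor = 5 × 12.5 × 7.5 × 5 × 100 × 25 × 12 = 7.0312 × 10^7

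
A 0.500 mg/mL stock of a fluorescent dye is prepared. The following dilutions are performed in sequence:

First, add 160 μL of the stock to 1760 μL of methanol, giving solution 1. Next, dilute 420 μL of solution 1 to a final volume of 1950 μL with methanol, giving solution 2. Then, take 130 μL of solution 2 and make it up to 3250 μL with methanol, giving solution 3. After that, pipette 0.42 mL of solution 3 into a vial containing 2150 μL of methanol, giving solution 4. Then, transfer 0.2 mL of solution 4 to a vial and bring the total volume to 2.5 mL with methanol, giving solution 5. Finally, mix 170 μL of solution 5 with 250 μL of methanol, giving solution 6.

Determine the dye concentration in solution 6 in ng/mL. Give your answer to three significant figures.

1.90 ng/mL

Step 1: 160 μL + 1760 μL = 1920 μL total → factor 1920/160 = 12
Step 2: 420 μL brought to 1950 μL → factor 1950/420 = 4.6429
Step 3: 130 μL brought to 3250 μL → factor 3250/130 = 25
Step 4: 0.42 mL + 2150 μL = 2.57 mL total → factor 2.57/0.42 = 6.119
Step 5: 0.2 mL brought to 2.5 mL → factor 2.5/0.2 = 12.5
Step 6: 170 μL + 250 μL = 420 μL total → factor 420/170 = 2.4706
Overall dilution factor = 12 × 4.6429 × 25 × 6.119 × 12.5 × 2.4706 = 2.6321 × 10^5
Final = 0.500 mg/mL / 2.6321 × 10^5 = 1.900 × 10^-6 mg/mL = 1.90 ng/mL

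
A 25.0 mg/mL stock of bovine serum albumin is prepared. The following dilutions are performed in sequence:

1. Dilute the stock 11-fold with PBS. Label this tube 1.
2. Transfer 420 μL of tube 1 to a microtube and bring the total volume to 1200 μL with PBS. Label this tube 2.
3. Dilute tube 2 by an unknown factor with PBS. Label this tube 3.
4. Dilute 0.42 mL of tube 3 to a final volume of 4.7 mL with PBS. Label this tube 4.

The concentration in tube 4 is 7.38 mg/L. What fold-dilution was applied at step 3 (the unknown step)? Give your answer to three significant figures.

9.63-fold

Step 1: 11-fold → factor 11
Step 2: 420 μL brought to 1200 μL → factor 1200/420 = 2.8571
Step 3: unknown factor x
Step 4: 0.42 mL brought to 4.7 mL → factor 4.7/0.42 = 11.19
Product of known-step factors = 351.7
Overall factor = 25.0 mg/mL / (7.38 mg/L) = 3387.5
x = 3387.5 / 351.7 = 9.63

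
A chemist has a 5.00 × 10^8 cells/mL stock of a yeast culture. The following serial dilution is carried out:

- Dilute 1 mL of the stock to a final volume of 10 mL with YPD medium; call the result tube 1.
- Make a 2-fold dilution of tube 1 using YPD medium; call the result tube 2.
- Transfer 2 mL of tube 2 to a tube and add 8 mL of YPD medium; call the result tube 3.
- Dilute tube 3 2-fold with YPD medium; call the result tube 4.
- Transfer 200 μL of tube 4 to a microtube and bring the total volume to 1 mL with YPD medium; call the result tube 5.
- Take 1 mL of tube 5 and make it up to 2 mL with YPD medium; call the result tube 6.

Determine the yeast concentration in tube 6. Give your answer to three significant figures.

Step 1: 1 mL brought to 10 mL → factor 10/1 = 10
Step 2: 2-fold → factor 2
Step 3: 2 mL + 8 mL = 10 mL total → factor 10/2 = 5
Step 4: 2-fold → factor 2
Step 5: 200 μL brought to 1 mL → factor 1000/200 = 5
Step 6: 1 mL brought to 2 mL → factor 2/1 = 2
Overall dilution factor = 10 × 2 × 5 × 2 × 5 × 2 = 2000
Final = 5.00 × 10^8 cells/mL / 2000 = 2.50 × 10^5 cells/mL

2.50 × 10^5 cells/mL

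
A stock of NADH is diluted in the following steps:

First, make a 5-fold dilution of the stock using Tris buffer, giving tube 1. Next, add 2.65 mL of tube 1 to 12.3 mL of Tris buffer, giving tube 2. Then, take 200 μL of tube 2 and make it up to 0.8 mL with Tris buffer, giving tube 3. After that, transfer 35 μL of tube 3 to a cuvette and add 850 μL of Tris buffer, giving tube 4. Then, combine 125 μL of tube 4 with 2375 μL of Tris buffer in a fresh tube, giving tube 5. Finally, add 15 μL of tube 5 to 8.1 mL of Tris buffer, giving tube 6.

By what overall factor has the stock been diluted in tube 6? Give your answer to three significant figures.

Step 1: 5-fold → factor 5
Step 2: 2.65 mL + 12.3 mL = 14.95 mL total → factor 14.95/2.65 = 5.6415
Step 3: 200 μL brought to 0.8 mL → factor 800/200 = 4
Step 4: 35 μL + 850 μL = 885 μL total → factor 885/35 = 25.286
Step 5: 125 μL + 2375 μL = 2500 μL total → factor 2500/125 = 20
Step 6: 15 μL + 8.1 mL = 8115 μL total → factor 8115/15 = 541
Overall dilution factor = 5 × 5.6415 × 4 × 25.286 × 20 × 541 = 3.0869 × 10^7

3.09 × 10^7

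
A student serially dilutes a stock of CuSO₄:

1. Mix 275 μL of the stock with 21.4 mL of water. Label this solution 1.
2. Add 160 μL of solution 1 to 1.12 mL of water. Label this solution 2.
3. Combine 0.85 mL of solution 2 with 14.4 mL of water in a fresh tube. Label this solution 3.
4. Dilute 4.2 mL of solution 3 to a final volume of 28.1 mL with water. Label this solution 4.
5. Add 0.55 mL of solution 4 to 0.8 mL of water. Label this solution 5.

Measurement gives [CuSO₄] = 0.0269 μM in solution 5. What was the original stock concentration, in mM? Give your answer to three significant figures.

5.00 mM

Step 1: 275 μL + 21.4 mL = 21675 μL total → factor 21675/275 = 78.818
Step 2: 160 μL + 1.12 mL = 1280 μL total → factor 1280/160 = 8
Step 3: 0.85 mL + 14.4 mL = 15.25 mL total → factor 15.25/0.85 = 17.941
Step 4: 4.2 mL brought to 28.1 mL → factor 28.1/4.2 = 6.6905
Step 5: 0.55 mL + 0.8 mL = 1.35 mL total → factor 1.35/0.55 = 2.4545
Overall dilution factor = 78.818 × 8 × 17.941 × 6.6905 × 2.4545 = 1.8578 × 10^5
Stock = 0.0269 μM × 1.8578 × 10^5 = 4997 μM = 5.00 mM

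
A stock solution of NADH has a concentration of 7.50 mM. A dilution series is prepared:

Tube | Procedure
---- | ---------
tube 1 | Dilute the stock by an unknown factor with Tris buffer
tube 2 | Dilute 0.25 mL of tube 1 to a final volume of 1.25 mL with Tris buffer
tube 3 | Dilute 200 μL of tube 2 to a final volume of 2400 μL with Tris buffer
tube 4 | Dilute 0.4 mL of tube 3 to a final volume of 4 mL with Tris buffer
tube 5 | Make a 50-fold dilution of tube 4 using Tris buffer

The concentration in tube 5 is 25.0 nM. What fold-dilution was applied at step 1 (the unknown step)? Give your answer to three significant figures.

10.0-fold

Step 1: unknown factor x
Step 2: 0.25 mL brought to 1.25 mL → factor 1.25/0.25 = 5
Step 3: 200 μL brought to 2400 μL → factor 2400/200 = 12
Step 4: 0.4 mL brought to 4 mL → factor 4/0.4 = 10
Step 5: 50-fold → factor 50
Product of known-step factors = 30000
Overall factor = 7.50 mM / (25.0 nM) = 3 × 10^5
x = 3 × 10^5 / 30000 = 10.0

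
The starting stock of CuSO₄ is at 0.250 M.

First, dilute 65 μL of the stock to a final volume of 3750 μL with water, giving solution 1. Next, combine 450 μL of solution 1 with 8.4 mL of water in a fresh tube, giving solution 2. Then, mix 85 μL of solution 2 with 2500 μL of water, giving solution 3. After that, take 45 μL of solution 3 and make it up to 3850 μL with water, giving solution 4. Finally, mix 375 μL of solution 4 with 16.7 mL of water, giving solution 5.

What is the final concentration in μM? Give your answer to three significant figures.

Step 1: 65 μL brought to 3750 μL → factor 3750/65 = 57.692
Step 2: 450 μL + 8.4 mL = 8850 μL total → factor 8850/450 = 19.667
Step 3: 85 μL + 2500 μL = 2585 μL total → factor 2585/85 = 30.412
Step 4: 45 μL brought to 3850 μL → factor 3850/45 = 85.556
Step 5: 375 μL + 16.7 mL = 17075 μL total → factor 17075/375 = 45.533
Overall dilution factor = 57.692 × 19.667 × 30.412 × 85.556 × 45.533 = 1.3442 × 10^8
Final = 0.250 M / 1.3442 × 10^8 = 1.860 × 10^-9 M = 0.00186 μM

0.00186 μM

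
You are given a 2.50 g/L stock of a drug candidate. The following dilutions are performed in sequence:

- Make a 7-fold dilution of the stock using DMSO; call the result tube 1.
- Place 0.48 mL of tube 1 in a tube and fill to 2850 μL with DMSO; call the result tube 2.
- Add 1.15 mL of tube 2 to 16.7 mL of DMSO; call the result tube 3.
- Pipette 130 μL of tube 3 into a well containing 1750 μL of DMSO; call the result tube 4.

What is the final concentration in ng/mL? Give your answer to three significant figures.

Step 1: 7-fold → factor 7
Step 2: 0.48 mL brought to 2850 μL → factor 2.85/0.48 = 5.9375
Step 3: 1.15 mL + 16.7 mL = 17.85 mL total → factor 17.85/1.15 = 15.522
Step 4: 130 μL + 1750 μL = 1880 μL total → factor 1880/130 = 14.462
Overall dilution factor = 7 × 5.9375 × 15.522 × 14.462 = 9329.5
Final = 2.50 g/L / 9329.5 = 0.0002680 g/L = 268 ng/mL

268 ng/mL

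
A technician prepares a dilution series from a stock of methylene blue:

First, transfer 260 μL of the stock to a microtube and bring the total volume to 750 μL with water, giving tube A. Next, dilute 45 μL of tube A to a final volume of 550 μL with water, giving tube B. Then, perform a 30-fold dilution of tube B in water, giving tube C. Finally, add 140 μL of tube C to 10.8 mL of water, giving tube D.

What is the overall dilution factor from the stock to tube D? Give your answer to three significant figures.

8.27 × 10^4

Step 1: 260 μL brought to 750 μL → factor 750/260 = 2.8846
Step 2: 45 μL brought to 550 μL → factor 550/45 = 12.222
Step 3: 30-fold → factor 30
Step 4: 140 μL + 10.8 mL = 10940 μL total → factor 10940/140 = 78.143
Overall dilution factor = 2.8846 × 12.222 × 30 × 78.143 = 82651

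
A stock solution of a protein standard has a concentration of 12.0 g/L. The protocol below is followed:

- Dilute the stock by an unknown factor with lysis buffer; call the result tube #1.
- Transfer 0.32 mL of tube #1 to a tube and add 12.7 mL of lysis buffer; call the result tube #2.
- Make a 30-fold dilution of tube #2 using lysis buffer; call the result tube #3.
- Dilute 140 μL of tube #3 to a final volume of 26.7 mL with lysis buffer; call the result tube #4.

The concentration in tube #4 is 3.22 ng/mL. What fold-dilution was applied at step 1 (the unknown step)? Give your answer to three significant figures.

16.0-fold

Step 1: unknown factor x
Step 2: 0.32 mL + 12.7 mL = 13.02 mL total → factor 13.02/0.32 = 40.688
Step 3: 30-fold → factor 30
Step 4: 140 μL brought to 26.7 mL → factor 26700/140 = 190.71
Product of known-step factors = 2.3279 × 10^5
Overall factor = 12.0 g/L / (3.22 ng/mL) = 3.7267 × 10^6
x = 3.7267 × 10^6 / 2.3279 × 10^5 = 16.0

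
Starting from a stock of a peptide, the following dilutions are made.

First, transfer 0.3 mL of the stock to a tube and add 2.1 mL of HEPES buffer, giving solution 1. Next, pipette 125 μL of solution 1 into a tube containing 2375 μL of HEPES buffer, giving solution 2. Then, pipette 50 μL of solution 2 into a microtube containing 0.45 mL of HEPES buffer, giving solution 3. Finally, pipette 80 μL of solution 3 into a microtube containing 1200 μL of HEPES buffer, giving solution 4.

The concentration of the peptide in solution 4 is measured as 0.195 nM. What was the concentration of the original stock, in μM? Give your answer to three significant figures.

4.99 μM

Step 1: 0.3 mL + 2.1 mL = 2.4 mL total → factor 2.4/0.3 = 8
Step 2: 125 μL + 2375 μL = 2500 μL total → factor 2500/125 = 20
Step 3: 50 μL + 0.45 mL = 500 μL total → factor 500/50 = 10
Step 4: 80 μL + 1200 μL = 1280 μL total → factor 1280/80 = 16
Overall dilution factor = 8 × 20 × 10 × 16 = 25600
Stock = 0.195 nM × 25600 = 4992 nM = 4.99 μM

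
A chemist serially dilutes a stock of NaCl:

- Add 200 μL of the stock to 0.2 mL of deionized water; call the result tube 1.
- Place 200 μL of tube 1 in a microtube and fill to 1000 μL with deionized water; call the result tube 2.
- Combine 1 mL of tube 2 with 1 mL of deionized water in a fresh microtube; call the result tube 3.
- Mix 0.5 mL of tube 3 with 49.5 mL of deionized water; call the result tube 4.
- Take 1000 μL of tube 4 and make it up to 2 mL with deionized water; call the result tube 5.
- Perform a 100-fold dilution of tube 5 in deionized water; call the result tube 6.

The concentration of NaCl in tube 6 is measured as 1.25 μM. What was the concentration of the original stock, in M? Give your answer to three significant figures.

Step 1: 200 μL + 0.2 mL = 400 μL total → factor 400/200 = 2
Step 2: 200 μL brought to 1000 μL → factor 1000/200 = 5
Step 3: 1 mL + 1 mL = 2 mL total → factor 2/1 = 2
Step 4: 0.5 mL + 49.5 mL = 50 mL total → factor 50/0.5 = 100
Step 5: 1000 μL brought to 2 mL → factor 2000/1000 = 2
Step 6: 100-fold → factor 100
Overall dilution factor = 2 × 5 × 2 × 100 × 2 × 100 = 4 × 10^5
Stock = 1.25 μM × 4 × 10^5 = 5.000 × 10^5 μM = 0.500 M

0.500 M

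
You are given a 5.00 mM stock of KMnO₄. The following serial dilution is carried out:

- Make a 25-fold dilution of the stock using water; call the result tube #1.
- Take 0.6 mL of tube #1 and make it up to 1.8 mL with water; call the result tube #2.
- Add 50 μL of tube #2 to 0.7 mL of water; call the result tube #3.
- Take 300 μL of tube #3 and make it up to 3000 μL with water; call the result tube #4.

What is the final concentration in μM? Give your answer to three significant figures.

Step 1: 25-fold → factor 25
Step 2: 0.6 mL brought to 1.8 mL → factor 1.8/0.6 = 3
Step 3: 50 μL + 0.7 mL = 750 μL total → factor 750/50 = 15
Step 4: 300 μL brought to 3000 μL → factor 3000/300 = 10
Overall dilution factor = 25 × 3 × 15 × 10 = 11250
Final = 5.00 mM / 11250 = 0.0004444 mM = 0.444 μM

0.444 μM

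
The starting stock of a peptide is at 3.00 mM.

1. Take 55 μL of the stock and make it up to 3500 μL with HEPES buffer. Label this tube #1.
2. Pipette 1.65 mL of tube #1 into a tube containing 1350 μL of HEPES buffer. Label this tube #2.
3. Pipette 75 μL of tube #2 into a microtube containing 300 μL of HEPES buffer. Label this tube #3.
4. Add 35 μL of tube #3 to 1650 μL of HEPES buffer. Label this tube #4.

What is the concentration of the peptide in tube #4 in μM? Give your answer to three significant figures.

0.108 μM

Step 1: 55 μL brought to 3500 μL → factor 3500/55 = 63.636
Step 2: 1.65 mL + 1350 μL = 3 mL total → factor 3/1.65 = 1.8182
Step 3: 75 μL + 300 μL = 375 μL total → factor 375/75 = 5
Step 4: 35 μL + 1650 μL = 1685 μL total → factor 1685/35 = 48.143
Overall dilution factor = 63.636 × 1.8182 × 5 × 48.143 = 27851
Final = 3.00 mM / 27851 = 0.0001077 mM = 0.108 μM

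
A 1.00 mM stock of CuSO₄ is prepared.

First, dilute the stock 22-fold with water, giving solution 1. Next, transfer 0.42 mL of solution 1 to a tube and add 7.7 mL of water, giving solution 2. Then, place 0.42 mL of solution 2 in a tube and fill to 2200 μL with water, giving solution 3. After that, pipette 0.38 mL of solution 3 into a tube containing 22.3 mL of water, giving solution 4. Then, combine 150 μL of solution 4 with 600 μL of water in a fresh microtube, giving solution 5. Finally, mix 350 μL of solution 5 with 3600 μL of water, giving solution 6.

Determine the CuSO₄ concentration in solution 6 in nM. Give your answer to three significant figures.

Step 1: 22-fold → factor 22
Step 2: 0.42 mL + 7.7 mL = 8.12 mL total → factor 8.12/0.42 = 19.333
Step 3: 0.42 mL brought to 2200 μL → factor 2.2/0.42 = 5.2381
Step 4: 0.38 mL + 22.3 mL = 22.68 mL total → factor 22.68/0.38 = 59.684
Step 5: 150 μL + 600 μL = 750 μL total → factor 750/150 = 5
Step 6: 350 μL + 3600 μL = 3950 μL total → factor 3950/350 = 11.286
Overall dilution factor = 22 × 19.333 × 5.2381 × 59.684 × 5 × 11.286 = 7.5035 × 10^6
Final = 1.00 mM / 7.5035 × 10^6 = 1.333 × 10^-7 mM = 0.133 nM

0.133 nM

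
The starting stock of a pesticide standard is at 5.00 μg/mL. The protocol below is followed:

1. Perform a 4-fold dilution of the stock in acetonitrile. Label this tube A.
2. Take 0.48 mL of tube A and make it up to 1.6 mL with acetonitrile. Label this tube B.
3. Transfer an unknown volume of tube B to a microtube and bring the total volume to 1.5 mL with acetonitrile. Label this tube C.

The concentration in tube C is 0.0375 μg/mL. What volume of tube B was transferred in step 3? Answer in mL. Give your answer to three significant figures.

Step 1: 4-fold → factor 4
Step 2: 0.48 mL brought to 1.6 mL → factor 1.6/0.48 = 3.3333
Step 3: v brought to 1.5 mL → factor = 1.5 mL/v
Product of known-step factors = 13.333
Overall factor = 5.00 μg/mL / (0.0375 μg/mL) = 133.33
Step-3 factor = 133.33 / 13.333 = 10
v = 1.5 mL / 10 = 0.150 mL

0.150 mL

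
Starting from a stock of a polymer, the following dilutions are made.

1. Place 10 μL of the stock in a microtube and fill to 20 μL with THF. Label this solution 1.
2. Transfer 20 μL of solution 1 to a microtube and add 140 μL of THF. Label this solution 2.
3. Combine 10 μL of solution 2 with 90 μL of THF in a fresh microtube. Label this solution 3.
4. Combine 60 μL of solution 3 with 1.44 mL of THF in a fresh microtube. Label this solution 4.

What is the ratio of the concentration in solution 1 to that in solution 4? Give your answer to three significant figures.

2.00 × 10^3

Step 1: 10 μL brought to 20 μL → factor 20/10 = 2
Step 2: 20 μL + 140 μL = 160 μL total → factor 160/20 = 8
Step 3: 10 μL + 90 μL = 100 μL total → factor 100/10 = 10
Step 4: 60 μL + 1.44 mL = 1500 μL total → factor 1500/60 = 25
Dilution factor to solution 1 = 2; to solution 4 = 4000
[solution 1]/[solution 4] = (factor to solution 4)/(factor to solution 1) = 4000/2 = 2.00 × 10^3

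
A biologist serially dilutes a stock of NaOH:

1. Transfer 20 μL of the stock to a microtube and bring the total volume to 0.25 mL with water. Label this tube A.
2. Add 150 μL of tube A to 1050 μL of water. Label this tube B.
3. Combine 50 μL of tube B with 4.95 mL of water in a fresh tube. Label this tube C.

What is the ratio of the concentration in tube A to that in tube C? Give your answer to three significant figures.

800

Step 1: 20 μL brought to 0.25 mL → factor 250/20 = 12.5
Step 2: 150 μL + 1050 μL = 1200 μL total → factor 1200/150 = 8
Step 3: 50 μL + 4.95 mL = 5000 μL total → factor 5000/50 = 100
Dilution factor to tube A = 12.5; to tube C = 10000
[tube A]/[tube C] = (factor to tube C)/(factor to tube A) = 10000/12.5 = 800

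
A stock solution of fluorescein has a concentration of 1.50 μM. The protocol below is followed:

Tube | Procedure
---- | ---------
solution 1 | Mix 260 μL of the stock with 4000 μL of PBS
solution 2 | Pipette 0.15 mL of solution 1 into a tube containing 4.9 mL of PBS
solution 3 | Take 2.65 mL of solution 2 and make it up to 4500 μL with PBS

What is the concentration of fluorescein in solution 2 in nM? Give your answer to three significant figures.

2.72 nM

Step 1: 260 μL + 4000 μL = 4260 μL total → factor 4260/260 = 16.385
Step 2: 0.15 mL + 4.9 mL = 5.05 mL total → factor 5.05/0.15 = 33.667
Dilution factor through solution 2 = 16.385 × 33.667 = 551.62
[solution 2] = 1.50 μM / 551.62 = 0.002719 μM = 2.72 nM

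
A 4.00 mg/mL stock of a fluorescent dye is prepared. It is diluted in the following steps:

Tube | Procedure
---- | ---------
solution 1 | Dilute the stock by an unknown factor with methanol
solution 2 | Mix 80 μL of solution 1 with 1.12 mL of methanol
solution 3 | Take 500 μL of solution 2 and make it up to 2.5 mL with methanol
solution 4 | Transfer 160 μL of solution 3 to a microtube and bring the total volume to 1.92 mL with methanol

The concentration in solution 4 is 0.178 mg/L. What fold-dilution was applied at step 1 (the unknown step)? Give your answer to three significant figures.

25.0-fold

Step 1: unknown factor x
Step 2: 80 μL + 1.12 mL = 1200 μL total → factor 1200/80 = 15
Step 3: 500 μL brought to 2.5 mL → factor 2500/500 = 5
Step 4: 160 μL brought to 1.92 mL → factor 1920/160 = 12
Product of known-step factors = 900
Overall factor = 4.00 mg/mL / (0.178 mg/L) = 22472
x = 22472 / 900 = 25.0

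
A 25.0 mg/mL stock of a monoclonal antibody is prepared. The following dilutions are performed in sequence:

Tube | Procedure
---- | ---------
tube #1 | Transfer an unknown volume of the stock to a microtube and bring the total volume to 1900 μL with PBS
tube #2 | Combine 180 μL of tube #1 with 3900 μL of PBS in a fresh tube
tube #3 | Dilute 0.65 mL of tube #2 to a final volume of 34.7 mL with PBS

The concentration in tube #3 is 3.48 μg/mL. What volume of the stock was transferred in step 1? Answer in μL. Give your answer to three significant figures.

Step 1: v brought to 1900 μL → factor = 1900 μL/v
Step 2: 180 μL + 3900 μL = 4080 μL total → factor 4080/180 = 22.667
Step 3: 0.65 mL brought to 34.7 mL → factor 34.7/0.65 = 53.385
Product of known-step factors = 1210.1
Overall factor = 25.0 mg/mL / (3.48 μg/mL) = 7183.9
Step-1 factor = 7183.9 / 1210.1 = 5.9369
v = 1900 μL / 5.9369 = 320 μL

320 μL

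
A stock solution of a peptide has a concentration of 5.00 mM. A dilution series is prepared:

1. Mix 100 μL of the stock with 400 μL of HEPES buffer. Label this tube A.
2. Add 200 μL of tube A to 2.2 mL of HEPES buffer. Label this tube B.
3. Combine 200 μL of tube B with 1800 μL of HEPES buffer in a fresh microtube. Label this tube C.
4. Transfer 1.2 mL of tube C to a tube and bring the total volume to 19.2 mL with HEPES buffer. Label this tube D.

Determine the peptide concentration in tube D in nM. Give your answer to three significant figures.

521 nM

Step 1: 100 μL + 400 μL = 500 μL total → factor 500/100 = 5
Step 2: 200 μL + 2.2 mL = 2400 μL total → factor 2400/200 = 12
Step 3: 200 μL + 1800 μL = 2000 μL total → factor 2000/200 = 10
Step 4: 1.2 mL brought to 19.2 mL → factor 19.2/1.2 = 16
Overall dilution factor = 5 × 12 × 10 × 16 = 9600
Final = 5.00 mM / 9600 = 0.0005208 mM = 521 nM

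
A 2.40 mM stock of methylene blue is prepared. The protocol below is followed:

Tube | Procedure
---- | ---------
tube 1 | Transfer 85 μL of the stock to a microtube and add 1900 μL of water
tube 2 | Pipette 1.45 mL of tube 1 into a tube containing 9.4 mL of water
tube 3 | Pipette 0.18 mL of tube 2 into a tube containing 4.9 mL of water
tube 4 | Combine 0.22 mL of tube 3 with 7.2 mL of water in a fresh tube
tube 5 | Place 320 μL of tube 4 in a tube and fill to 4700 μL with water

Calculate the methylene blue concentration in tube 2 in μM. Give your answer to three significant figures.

Step 1: 85 μL + 1900 μL = 1985 μL total → factor 1985/85 = 23.353
Step 2: 1.45 mL + 9.4 mL = 10.85 mL total → factor 10.85/1.45 = 7.4828
Dilution factor through tube 2 = 23.353 × 7.4828 = 174.74
[tube 2] = 2.40 mM / 174.74 = 0.01373 mM = 13.7 μM

13.7 μM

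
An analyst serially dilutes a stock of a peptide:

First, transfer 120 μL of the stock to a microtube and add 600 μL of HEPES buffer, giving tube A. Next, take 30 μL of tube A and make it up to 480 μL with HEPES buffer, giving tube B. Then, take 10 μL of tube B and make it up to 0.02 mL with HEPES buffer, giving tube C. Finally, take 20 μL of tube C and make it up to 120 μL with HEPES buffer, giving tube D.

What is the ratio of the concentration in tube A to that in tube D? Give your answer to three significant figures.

192

Step 1: 120 μL + 600 μL = 720 μL total → factor 720/120 = 6
Step 2: 30 μL brought to 480 μL → factor 480/30 = 16
Step 3: 10 μL brought to 0.02 mL → factor 20/10 = 2
Step 4: 20 μL brought to 120 μL → factor 120/20 = 6
Dilution factor to tube A = 6; to tube D = 1152
[tube A]/[tube D] = (factor to tube D)/(factor to tube A) = 1152/6 = 192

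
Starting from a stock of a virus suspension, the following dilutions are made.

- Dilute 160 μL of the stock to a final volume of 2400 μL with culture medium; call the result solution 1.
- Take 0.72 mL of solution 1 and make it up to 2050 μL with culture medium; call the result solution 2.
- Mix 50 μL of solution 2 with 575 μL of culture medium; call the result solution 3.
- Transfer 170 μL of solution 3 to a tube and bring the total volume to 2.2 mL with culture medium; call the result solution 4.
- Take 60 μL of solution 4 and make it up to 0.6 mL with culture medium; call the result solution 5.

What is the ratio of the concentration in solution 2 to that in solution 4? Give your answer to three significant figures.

Step 1: 160 μL brought to 2400 μL → factor 2400/160 = 15
Step 2: 0.72 mL brought to 2050 μL → factor 2.05/0.72 = 2.8472
Step 3: 50 μL + 575 μL = 625 μL total → factor 625/50 = 12.5
Step 4: 170 μL brought to 2.2 mL → factor 2200/170 = 12.941
Dilution factor to solution 2 = 42.708; to solution 4 = 6908.7
[solution 2]/[solution 4] = (factor to solution 4)/(factor to solution 2) = 6908.7/42.708 = 162

162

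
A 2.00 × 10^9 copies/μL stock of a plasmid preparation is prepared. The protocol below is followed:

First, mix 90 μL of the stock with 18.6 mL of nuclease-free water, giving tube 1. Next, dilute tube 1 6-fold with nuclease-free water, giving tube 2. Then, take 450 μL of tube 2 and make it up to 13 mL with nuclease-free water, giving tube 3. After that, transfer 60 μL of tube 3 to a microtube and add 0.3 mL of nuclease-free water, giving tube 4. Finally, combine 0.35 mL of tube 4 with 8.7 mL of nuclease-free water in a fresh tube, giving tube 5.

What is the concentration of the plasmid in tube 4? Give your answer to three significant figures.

9.26 × 10^3 copies/μL

Step 1: 90 μL + 18.6 mL = 18690 μL total → factor 18690/90 = 207.67
Step 2: 6-fold → factor 6
Step 3: 450 μL brought to 13 mL → factor 13000/450 = 28.889
Step 4: 60 μL + 0.3 mL = 360 μL total → factor 360/60 = 6
Dilution factor through tube 4 = 207.67 × 6 × 28.889 × 6 = 2.1597 × 10^5
[tube 4] = 2.00 × 10^9 copies/μL / 2.1597 × 10^5 = 9.26 × 10^3 copies/μL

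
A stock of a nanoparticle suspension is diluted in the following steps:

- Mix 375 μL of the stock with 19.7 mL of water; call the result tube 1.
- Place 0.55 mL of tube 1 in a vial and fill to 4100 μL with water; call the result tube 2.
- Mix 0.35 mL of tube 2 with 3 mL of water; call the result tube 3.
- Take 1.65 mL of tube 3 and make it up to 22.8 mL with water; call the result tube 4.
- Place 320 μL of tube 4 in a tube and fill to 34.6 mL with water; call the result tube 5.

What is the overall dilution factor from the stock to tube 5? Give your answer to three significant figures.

5.71 × 10^6

Step 1: 375 μL + 19.7 mL = 20075 μL total → factor 20075/375 = 53.533
Step 2: 0.55 mL brought to 4100 μL → factor 4.1/0.55 = 7.4545
Step 3: 0.35 mL + 3 mL = 3.35 mL total → factor 3.35/0.35 = 9.5714
Step 4: 1.65 mL brought to 22.8 mL → factor 22.8/1.65 = 13.818
Step 5: 320 μL brought to 34.6 mL → factor 34600/320 = 108.12
Overall dilution factor = 53.533 × 7.4545 × 9.5714 × 13.818 × 108.12 = 5.7069 × 10^6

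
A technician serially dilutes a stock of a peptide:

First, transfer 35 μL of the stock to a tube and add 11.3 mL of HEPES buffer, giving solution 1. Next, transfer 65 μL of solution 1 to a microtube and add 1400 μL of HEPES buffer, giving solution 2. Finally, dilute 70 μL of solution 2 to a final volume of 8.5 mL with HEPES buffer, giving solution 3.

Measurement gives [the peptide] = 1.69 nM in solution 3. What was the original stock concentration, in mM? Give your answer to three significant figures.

1.50 mM

Step 1: 35 μL + 11.3 mL = 11335 μL total → factor 11335/35 = 323.86
Step 2: 65 μL + 1400 μL = 1465 μL total → factor 1465/65 = 22.538
Step 3: 70 μL brought to 8.5 mL → factor 8500/70 = 121.43
Overall dilution factor = 323.86 × 22.538 × 121.43 = 8.8634 × 10^5
Stock = 1.69 nM × 8.8634 × 10^5 = 1.498 × 10^6 nM = 1.50 mM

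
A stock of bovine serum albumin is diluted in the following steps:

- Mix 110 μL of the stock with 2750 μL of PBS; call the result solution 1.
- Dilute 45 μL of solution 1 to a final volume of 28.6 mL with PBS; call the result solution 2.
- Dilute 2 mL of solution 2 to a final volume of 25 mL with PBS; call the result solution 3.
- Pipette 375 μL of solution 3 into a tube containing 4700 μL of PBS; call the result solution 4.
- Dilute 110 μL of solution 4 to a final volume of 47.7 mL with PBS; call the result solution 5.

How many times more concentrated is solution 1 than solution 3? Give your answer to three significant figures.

7.94 × 10^3

Step 1: 110 μL + 2750 μL = 2860 μL total → factor 2860/110 = 26
Step 2: 45 μL brought to 28.6 mL → factor 28600/45 = 635.56
Step 3: 2 mL brought to 25 mL → factor 25/2 = 12.5
Dilution factor to solution 1 = 26; to solution 3 = 2.0656 × 10^5
[solution 1]/[solution 3] = (factor to solution 3)/(factor to solution 1) = 2.0656 × 10^5/26 = 7.94 × 10^3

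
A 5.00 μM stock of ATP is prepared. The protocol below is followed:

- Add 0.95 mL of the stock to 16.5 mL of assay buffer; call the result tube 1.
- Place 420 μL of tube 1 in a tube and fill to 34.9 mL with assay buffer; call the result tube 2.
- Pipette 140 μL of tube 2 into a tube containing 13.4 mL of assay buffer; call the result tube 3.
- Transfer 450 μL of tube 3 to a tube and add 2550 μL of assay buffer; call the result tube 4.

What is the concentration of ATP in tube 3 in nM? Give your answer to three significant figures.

0.0339 nM

Step 1: 0.95 mL + 16.5 mL = 17.45 mL total → factor 17.45/0.95 = 18.368
Step 2: 420 μL brought to 34.9 mL → factor 34900/420 = 83.095
Step 3: 140 μL + 13.4 mL = 13540 μL total → factor 13540/140 = 96.714
Dilution factor through tube 3 = 18.368 × 83.095 × 96.714 = 1.4762 × 10^5
[tube 3] = 5.00 μM / 1.4762 × 10^5 = 3.387 × 10^-5 μM = 0.0339 nM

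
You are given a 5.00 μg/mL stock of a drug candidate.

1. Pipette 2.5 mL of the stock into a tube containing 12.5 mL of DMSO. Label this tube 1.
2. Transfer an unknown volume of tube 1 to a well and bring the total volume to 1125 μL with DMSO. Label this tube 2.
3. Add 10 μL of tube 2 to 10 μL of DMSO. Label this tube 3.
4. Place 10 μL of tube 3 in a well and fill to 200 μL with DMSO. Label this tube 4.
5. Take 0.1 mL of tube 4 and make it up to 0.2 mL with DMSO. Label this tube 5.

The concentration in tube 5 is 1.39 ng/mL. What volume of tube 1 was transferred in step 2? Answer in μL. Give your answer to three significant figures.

150 μL

Step 1: 2.5 mL + 12.5 mL = 15 mL total → factor 15/2.5 = 6
Step 2: v brought to 1125 μL → factor = 1125 μL/v
Step 3: 10 μL + 10 μL = 20 μL total → factor 20/10 = 2
Step 4: 10 μL brought to 200 μL → factor 200/10 = 20
Step 5: 0.1 mL brought to 0.2 mL → factor 0.2/0.1 = 2
Product of known-step factors = 480
Overall factor = 5.00 μg/mL / (1.39 ng/mL) = 3597.1
Step-2 factor = 3597.1 / 480 = 7.494
v = 1125 μL / 7.494 = 150 μL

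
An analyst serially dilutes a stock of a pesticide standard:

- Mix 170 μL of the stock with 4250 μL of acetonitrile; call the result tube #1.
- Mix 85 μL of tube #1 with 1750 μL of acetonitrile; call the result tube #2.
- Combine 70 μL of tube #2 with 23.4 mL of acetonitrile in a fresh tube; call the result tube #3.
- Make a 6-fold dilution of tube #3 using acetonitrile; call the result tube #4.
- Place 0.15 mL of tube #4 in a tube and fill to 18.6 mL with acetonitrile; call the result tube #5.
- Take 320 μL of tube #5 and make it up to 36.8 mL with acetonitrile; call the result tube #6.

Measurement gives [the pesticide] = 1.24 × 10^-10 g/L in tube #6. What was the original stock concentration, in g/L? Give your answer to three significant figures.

2.00 g/L

Step 1: 170 μL + 4250 μL = 4420 μL total → factor 4420/170 = 26
Step 2: 85 μL + 1750 μL = 1835 μL total → factor 1835/85 = 21.588
Step 3: 70 μL + 23.4 mL = 23470 μL total → factor 23470/70 = 335.29
Step 4: 6-fold → factor 6
Step 5: 0.15 mL brought to 18.6 mL → factor 18.6/0.15 = 124
Step 6: 320 μL brought to 36.8 mL → factor 36800/320 = 115
Overall dilution factor = 26 × 21.588 × 335.29 × 6 × 124 × 115 = 1.6102 × 10^10
Stock = 1.24 × 10^-10 g/L × 1.6102 × 10^10 = 2.00 g/L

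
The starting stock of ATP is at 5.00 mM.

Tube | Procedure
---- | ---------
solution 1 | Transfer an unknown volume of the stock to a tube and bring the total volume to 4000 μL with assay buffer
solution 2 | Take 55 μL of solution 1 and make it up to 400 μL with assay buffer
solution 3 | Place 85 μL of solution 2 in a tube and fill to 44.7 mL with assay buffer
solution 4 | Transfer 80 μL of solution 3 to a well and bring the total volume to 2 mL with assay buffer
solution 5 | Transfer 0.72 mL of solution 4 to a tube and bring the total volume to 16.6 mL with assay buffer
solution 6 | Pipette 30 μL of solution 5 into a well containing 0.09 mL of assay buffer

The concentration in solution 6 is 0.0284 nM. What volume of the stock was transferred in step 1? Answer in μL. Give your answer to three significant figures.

200 μL

Step 1: v brought to 4000 μL → factor = 4000 μL/v
Step 2: 55 μL brought to 400 μL → factor 400/55 = 7.2727
Step 3: 85 μL brought to 44.7 mL → factor 44700/85 = 525.88
Step 4: 80 μL brought to 2 mL → factor 2000/80 = 25
Step 5: 0.72 mL brought to 16.6 mL → factor 16.6/0.72 = 23.056
Step 6: 30 μL + 0.09 mL = 120 μL total → factor 120/30 = 4
Product of known-step factors = 8.8178 × 10^6
Overall factor = 5.00 mM / (0.0284 nM) = 1.7606 × 10^8
Step-1 factor = 1.7606 × 10^8 / 8.8178 × 10^6 = 19.966
v = 4000 μL / 19.966 = 200 μL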